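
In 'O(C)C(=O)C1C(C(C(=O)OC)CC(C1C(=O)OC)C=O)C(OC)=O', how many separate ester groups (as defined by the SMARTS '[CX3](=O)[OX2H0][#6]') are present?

[CX3](=O)[OX2H0][#6] is the SMARTS for an ester: a carbonyl carbon bonded to an oxygen that is itself bonded to carbon (no H on that O).
The molecule carries 4 separate instances of a methyl-ester group (-C(=O)OCH3) meeting every constraint; each maps to a distinct set of atoms, giving 4 matches.

4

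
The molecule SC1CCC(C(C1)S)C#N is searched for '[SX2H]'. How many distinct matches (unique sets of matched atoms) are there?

2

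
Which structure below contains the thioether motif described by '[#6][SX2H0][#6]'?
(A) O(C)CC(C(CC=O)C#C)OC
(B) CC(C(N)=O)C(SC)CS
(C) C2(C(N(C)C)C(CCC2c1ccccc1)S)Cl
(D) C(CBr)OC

B

[#6][SX2H0][#6] describes an aliphatic sulfur bridging two carbons with no H on the sulfur (a thioether).
(A) has a methoxy ether (-OCH3) but the bridging atom is O, not S.
(B) contains a methylthio ether (-SCH3), which satisfies every atom and bond constraint.
(C) has a thiol (-SH) but the sulfur has H1, not H0 bridging two carbons.
(D) has a methoxy ether (-OCH3) but the bridging atom is O, not S.
So the answer is (B).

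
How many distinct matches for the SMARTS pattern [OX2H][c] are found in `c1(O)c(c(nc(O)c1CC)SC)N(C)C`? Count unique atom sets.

2

[OX2H][c] is the SMARTS for a phenol: a hydroxyl oxygen attached to an aromatic carbon.
The molecule carries 2 separate instances of a hydroxyl group (-OH) meeting every constraint; each maps to a distinct set of atoms, giving 2 matches.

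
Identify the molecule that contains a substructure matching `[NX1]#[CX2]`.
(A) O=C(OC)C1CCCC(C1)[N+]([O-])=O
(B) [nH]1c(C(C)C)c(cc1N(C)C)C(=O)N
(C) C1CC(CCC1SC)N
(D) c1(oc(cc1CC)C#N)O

D

[NX1]#[CX2] describes a nitrogen triple-bonded to a two-connected carbon (a nitrile).
(A) has a nitro group (-[N+](=O)[O-]) but there is no C#N triple bond.
(B) has a primary amide (-C(=O)NH2) but the nitrogen is NX3, not NX1.
(C) has a primary amino group (-NH2) but the nitrogen is NX3 (three connections), not NX1 triple-bonded.
(D) contains a nitrile (-C#N), which satisfies every atom and bond constraint.
So the answer is (D).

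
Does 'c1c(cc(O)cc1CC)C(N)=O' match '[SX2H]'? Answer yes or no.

The pattern [SX2H] describes an aliphatic sulfur with two connections, one being H — a thiol.
The closest candidate here is a hydroxyl group (-OH), but it is an -OH, not an -SH. No other fragment satisfies the full query, so there is no match.

No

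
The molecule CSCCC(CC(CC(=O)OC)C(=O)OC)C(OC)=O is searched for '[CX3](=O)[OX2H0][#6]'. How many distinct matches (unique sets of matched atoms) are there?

[CX3](=O)[OX2H0][#6] is the SMARTS for an ester: a carbonyl carbon bonded to an oxygen that is itself bonded to carbon (no H on that O).
The molecule carries 3 separate instances of a methyl-ester group (-C(=O)OCH3) meeting every constraint; each maps to a distinct set of atoms, giving 3 matches.

3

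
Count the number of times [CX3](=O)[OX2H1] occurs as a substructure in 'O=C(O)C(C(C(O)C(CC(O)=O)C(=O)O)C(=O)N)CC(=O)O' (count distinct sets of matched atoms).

[CX3](=O)[OX2H1] is the SMARTS for a carboxylic acid: an sp2 carbon double-bonded to O and single-bonded to an -OH oxygen.
The molecule carries 4 separate instances of a carboxylic acid group (-C(=O)OH) meeting every constraint; each maps to a distinct set of atoms, giving 4 matches.

4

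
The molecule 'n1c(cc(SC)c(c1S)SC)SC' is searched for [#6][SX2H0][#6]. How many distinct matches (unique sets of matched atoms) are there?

3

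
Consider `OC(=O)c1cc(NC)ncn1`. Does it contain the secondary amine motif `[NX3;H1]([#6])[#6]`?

Yes

The pattern [NX3;H1]([#6])[#6] describes a trivalent nitrogen with one H, bonded to two carbons — a secondary amine.
The molecule carries an N-methylamino group (-NHCH3), whose atoms satisfy every constraint of the query, so the pattern matches.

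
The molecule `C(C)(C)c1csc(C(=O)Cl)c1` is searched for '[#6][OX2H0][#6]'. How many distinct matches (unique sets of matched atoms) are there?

[#6][OX2H0][#6] is the SMARTS for an ether: an aliphatic oxygen bridging two carbons with no H on the oxygen.
No fragment in the molecule satisfies every constraint, giving 0 matches.

0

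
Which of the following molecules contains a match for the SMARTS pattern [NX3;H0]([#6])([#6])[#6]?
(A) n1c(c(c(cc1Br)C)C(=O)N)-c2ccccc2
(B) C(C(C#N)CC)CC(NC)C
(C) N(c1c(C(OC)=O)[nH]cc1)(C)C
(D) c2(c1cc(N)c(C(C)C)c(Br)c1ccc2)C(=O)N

[NX3;H0]([#6])([#6])[#6] describes a trivalent nitrogen with no H, bonded to three carbons (a tertiary amine).
(A) has a primary amide (-C(=O)NH2) but the amide nitrogen has H2 and only one carbon neighbour.
(B) has an N-methylamino group (-NHCH3) but the nitrogen still has one H (H1), not H0.
(C) contains a dimethylamino group (-N(CH3)2), which satisfies every atom and bond constraint.
(D) has a primary amide (-C(=O)NH2) but the amide nitrogen has H2 and only one carbon neighbour.
So the answer is (C).

C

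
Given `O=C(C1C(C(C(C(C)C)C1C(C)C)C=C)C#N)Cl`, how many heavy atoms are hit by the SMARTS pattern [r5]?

5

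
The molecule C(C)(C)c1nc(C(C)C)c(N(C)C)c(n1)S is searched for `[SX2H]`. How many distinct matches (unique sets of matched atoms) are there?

1

[SX2H] is the SMARTS for a thiol: an aliphatic sulfur with two connections, one being H.
Exactly one fragment in the molecule meets all constraints, giving 1 match.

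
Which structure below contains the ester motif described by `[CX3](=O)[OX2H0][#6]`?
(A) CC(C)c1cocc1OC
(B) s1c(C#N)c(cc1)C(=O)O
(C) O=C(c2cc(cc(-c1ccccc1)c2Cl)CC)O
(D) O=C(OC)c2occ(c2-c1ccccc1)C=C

D

[CX3](=O)[OX2H0][#6] describes a carbonyl carbon bonded to an oxygen that is itself bonded to carbon (no H on that O) (an ester).
(A) has a methoxy ether (-OCH3) but the ether oxygen is not adjacent to a C=O carbon.
(B) has a carboxylic acid group (-C(=O)OH) but the singly-bonded O carries H (OX2H1, not H0).
(C) has a carboxylic acid group (-C(=O)OH) but the singly-bonded O carries H (OX2H1, not H0).
(D) contains a methyl-ester group (-C(=O)OCH3), which satisfies every atom and bond constraint.
So the answer is (D).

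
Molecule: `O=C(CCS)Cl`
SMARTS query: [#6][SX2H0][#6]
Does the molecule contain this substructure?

No

The pattern [#6][SX2H0][#6] describes an aliphatic sulfur bridging two carbons with no H on the sulfur — a thioether.
The closest candidate here is a thiol (-SH), but the sulfur has H1, not H0 bridging two carbons. No other fragment satisfies the full query, so there is no match.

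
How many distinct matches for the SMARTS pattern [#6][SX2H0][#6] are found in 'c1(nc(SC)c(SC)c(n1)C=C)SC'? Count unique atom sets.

[#6][SX2H0][#6] is the SMARTS for a thioether: an aliphatic sulfur bridging two carbons with no H on the sulfur.
The molecule carries 3 separate instances of a methylthio ether (-SCH3) meeting every constraint; each maps to a distinct set of atoms, giving 3 matches.

3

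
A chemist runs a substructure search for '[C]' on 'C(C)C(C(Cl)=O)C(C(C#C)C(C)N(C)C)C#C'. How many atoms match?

14

The query [C] means: uppercase C matches aliphatic (non-aromatic) carbon only.
Check the 17 heavy atoms by environment: 14× C → match; 1× O → no; 1× Cl → no; 1× N → no.
That gives 14 matching atoms.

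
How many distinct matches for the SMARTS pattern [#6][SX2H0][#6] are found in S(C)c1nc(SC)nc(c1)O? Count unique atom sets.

2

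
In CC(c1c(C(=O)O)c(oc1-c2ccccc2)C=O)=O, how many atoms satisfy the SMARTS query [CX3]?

3

The query [CX3] means: C with X3: aliphatic carbon with exactly 3 total connections.
Check the 19 heavy atoms by environment: 1× o (aromatic, X2) → no; 10× c (aromatic, X3) → no; 3× C (X3) → match; 3× O (X1) → no; 1× O (X2) → no; 1× C (X4) → no.
That gives 3 matching atoms.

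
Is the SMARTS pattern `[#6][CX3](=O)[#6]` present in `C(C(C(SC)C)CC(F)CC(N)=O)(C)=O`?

Yes

The pattern [#6][CX3](=O)[#6] describes a carbonyl carbon (no H) flanked by two carbons — a ketone.
The molecule carries an acetyl/ketone group (-C(=O)CH3), whose atoms satisfy every constraint of the query, so the pattern matches.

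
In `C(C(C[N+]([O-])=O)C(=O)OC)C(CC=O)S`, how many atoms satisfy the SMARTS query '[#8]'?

5

The query [#8] means: #8 matches any oxygen atom.
Check the 15 heavy atoms by environment: 8× C → no; 1× N (charge +1) → no; 1× O (charge -1) → match; 4× O → match; 1× S → no.
Summing the matching environments: 1 + 4 = 5 matching atoms.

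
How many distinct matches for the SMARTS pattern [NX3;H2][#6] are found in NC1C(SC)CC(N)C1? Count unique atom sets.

[NX3;H2][#6] is the SMARTS for a primary amine: a trivalent nitrogen with two H attached to carbon.
The molecule carries 2 separate instances of a primary amino group (-NH2) meeting every constraint; each maps to a distinct set of atoms, giving 2 matches.

2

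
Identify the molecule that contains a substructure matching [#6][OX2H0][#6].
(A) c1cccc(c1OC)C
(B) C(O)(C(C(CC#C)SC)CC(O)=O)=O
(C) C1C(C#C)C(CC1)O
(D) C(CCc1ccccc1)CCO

[#6][OX2H0][#6] describes an aliphatic oxygen bridging two carbons with no H on the oxygen (an ether).
(A) contains a methoxy ether (-OCH3), which satisfies every atom and bond constraint.
(B) has a carboxylic acid group (-C(=O)OH) but the -OH oxygen has H1; the =O is OX1, not OX2.
(C) has a hydroxyl group (-OH) but the oxygen has H1, not H0 bridging two carbons.
(D) has a hydroxyl group (-OH) but the oxygen has H1, not H0 bridging two carbons.
So the answer is (A).

A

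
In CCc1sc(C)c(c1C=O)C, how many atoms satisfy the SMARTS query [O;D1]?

Check the 11 heavy atoms by environment: 1× s (aromatic, D2) → no; 4× c (aromatic, D3) → no; 3× C (D1) → no; 2× C (D2) → no; 1× O (D1) → match.
That gives 1 matching atom.

1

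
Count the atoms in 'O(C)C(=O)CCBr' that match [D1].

Check the 7 heavy atoms by environment: 2× C (D2) → no; 1× C (D3) → no; 1× O (D1) → match; 1× O (D2) → no; 1× C (D1) → match; 1× Br (D1) → match.
Summing the matching environments: 1 + 1 + 1 = 3 matching atoms.

3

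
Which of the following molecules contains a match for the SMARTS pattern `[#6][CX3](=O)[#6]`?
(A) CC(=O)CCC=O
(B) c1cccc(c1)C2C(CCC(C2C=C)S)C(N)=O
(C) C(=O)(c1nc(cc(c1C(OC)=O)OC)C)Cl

A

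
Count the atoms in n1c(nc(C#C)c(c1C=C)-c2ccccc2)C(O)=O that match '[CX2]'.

The query [CX2] means: C with X2: aliphatic carbon with exactly 2 total connections.
Check the 19 heavy atoms by environment: 2× n (aromatic, X2) → no; 10× c (aromatic, X3) → no; 2× C (X2) → match; 3× C (X3) → no; 1× O (X1) → no; 1× O (X2) → no.
That gives 2 matching atoms.

2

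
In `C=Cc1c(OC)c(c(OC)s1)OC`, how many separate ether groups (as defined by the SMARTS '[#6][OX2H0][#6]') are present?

3

[#6][OX2H0][#6] is the SMARTS for an ether: an aliphatic oxygen bridging two carbons with no H on the oxygen.
The molecule carries 3 separate instances of a methoxy ether (-OCH3) meeting every constraint; each maps to a distinct set of atoms, giving 3 matches.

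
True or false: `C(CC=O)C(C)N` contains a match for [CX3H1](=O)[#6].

True

The pattern [CX3H1](=O)[#6] describes an sp2 carbon with one H, double-bonded to O and single-bonded to carbon — an aldehyde.
The molecule carries an aldehyde (-CHO), whose atoms satisfy every constraint of the query, so the pattern matches.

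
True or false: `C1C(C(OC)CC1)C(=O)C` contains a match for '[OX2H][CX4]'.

The pattern [OX2H][CX4] describes a hydroxyl oxygen bound to an sp3 (X4) carbon — an aliphatic alcohol.
The closest candidate here is a methoxy ether (-OCH3), but the oxygen has H0 (ether), not H1. No other fragment satisfies the full query, so there is no match.

False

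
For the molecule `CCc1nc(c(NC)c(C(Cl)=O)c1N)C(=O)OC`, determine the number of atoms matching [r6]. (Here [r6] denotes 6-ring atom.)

6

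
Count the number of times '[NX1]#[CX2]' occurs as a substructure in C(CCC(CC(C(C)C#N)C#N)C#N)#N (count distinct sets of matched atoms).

[NX1]#[CX2] is the SMARTS for a nitrile: a nitrogen triple-bonded to a two-connected carbon.
The molecule carries 4 separate instances of a nitrile (-C#N) meeting every constraint; each maps to a distinct set of atoms, giving 4 matches.

4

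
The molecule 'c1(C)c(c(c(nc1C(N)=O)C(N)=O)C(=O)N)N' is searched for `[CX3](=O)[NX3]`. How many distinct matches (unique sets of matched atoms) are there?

3

[CX3](=O)[NX3] is the SMARTS for an amide: a carbonyl carbon bonded to a trivalent nitrogen.
The molecule carries 3 separate instances of a primary amide (-C(=O)NH2) meeting every constraint; each maps to a distinct set of atoms, giving 3 matches.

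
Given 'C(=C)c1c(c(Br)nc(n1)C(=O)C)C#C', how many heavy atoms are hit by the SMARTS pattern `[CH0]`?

2

Check the 14 heavy atoms by environment: 2× n (aromatic, H0) → no; 4× c (aromatic, H0) → no; 2× C (H1) → no; 1× C (H2) → no; 1× Br (H0) → no; 2× C (H0) → match; 1× O (H0) → no; 1× C (H3) → no.
That gives 2 matching atoms.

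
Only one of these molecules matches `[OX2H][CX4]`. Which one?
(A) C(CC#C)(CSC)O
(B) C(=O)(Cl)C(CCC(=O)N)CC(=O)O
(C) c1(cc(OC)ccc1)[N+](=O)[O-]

[OX2H][CX4] describes a hydroxyl oxygen bound to an sp3 (X4) carbon (an aliphatic alcohol).
(A) contains a hydroxyl group (-OH), which satisfies every atom and bond constraint.
(B) has a carboxylic acid group (-C(=O)OH) but the -OH is on a CX3 carbonyl carbon, not a CX4 carbon.
(C) has a methoxy ether (-OCH3) but the oxygen has H0 (ether), not H1.
So the answer is (A).

A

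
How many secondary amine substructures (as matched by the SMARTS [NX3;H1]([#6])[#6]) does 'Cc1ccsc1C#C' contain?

0

[NX3;H1]([#6])[#6] is the SMARTS for a secondary amine: a trivalent nitrogen with one H, bonded to two carbons.
No fragment in the molecule satisfies every constraint, giving 0 matches.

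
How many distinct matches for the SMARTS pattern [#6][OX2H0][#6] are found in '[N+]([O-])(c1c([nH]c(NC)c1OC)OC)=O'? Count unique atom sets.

[#6][OX2H0][#6] is the SMARTS for an ether: an aliphatic oxygen bridging two carbons with no H on the oxygen.
The molecule carries 2 separate instances of a methoxy ether (-OCH3) meeting every constraint; each maps to a distinct set of atoms, giving 2 matches.

2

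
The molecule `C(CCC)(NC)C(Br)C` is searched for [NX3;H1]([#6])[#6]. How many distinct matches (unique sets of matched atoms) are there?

[NX3;H1]([#6])[#6] is the SMARTS for a secondary amine: a trivalent nitrogen with one H, bonded to two carbons.
Exactly one fragment in the molecule meets all constraints, giving 1 match.

1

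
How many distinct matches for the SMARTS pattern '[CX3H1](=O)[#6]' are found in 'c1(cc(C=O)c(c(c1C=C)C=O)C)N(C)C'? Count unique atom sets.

2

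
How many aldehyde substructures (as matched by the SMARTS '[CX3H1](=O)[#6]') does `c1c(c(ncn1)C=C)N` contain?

[CX3H1](=O)[#6] is the SMARTS for an aldehyde: an sp2 carbon with one H, double-bonded to O and single-bonded to carbon.
No fragment in the molecule satisfies every constraint, giving 0 matches.

0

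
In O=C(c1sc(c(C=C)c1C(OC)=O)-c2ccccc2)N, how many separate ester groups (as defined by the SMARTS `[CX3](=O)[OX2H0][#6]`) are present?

[CX3](=O)[OX2H0][#6] is the SMARTS for an ester: a carbonyl carbon bonded to an oxygen that is itself bonded to carbon (no H on that O).
Exactly one fragment in the molecule meets all constraints, giving 1 match.

1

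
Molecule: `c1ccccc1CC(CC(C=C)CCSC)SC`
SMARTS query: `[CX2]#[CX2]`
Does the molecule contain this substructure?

The pattern [CX2]#[CX2] describes a carbon-carbon triple bond — an alkyne.
The closest candidate here is a vinyl group (-CH=CH2), but the C=C is a double bond; both carbons are CX3, not CX2. No other fragment satisfies the full query, so there is no match.

No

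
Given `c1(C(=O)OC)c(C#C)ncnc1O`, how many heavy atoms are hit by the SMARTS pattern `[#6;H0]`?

5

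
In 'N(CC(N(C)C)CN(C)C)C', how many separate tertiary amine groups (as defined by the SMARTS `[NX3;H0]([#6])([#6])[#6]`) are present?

2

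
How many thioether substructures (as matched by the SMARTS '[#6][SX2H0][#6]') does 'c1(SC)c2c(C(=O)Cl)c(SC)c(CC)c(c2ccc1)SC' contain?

[#6][SX2H0][#6] is the SMARTS for a thioether: an aliphatic sulfur bridging two carbons with no H on the sulfur.
The molecule carries 3 separate instances of a methylthio ether (-SCH3) meeting every constraint; each maps to a distinct set of atoms, giving 3 matches.

3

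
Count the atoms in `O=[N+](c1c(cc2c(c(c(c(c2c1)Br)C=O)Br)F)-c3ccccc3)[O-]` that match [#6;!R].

1

The query [#6;!R] means: carbon not in any ring.
Check the 24 heavy atoms by environment: 16× c (aromatic, in 6-ring) → no; 1× N (charge +1, acyclic) → no; 1× O (charge -1, acyclic) → no; 2× O (acyclic) → no; 1× C (acyclic) → match; 1× F (acyclic) → no; 2× Br (acyclic) → no.
That gives 1 matching atom.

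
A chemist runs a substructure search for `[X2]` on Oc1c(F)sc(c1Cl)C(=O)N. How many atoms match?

2

The query [X2] means: any atom with exactly two total connections (bonds + H).
Check the 11 heavy atoms by environment: 1× s (aromatic, X2) → match; 4× c (aromatic, X3) → no; 1× F (X1) → no; 1× C (X3) → no; 1× O (X1) → no; 1× N (X3) → no; 1× O (X2) → match; 1× Cl (X1) → no.
Summing the matching environments: 1 + 1 = 2 matching atoms.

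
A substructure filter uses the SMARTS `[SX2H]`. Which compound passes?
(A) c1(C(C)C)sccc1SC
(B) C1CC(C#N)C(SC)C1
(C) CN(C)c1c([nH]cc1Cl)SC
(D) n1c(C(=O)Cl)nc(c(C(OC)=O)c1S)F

[SX2H] describes an aliphatic sulfur with two connections, one being H (a thiol).
(A) has a methylthio ether (-SCH3) but the sulfur has H0 (bonded to two carbons), not H1.
(B) has a methylthio ether (-SCH3) but the sulfur has H0 (bonded to two carbons), not H1.
(C) has a methylthio ether (-SCH3) but the sulfur has H0 (bonded to two carbons), not H1.
(D) contains a thiol (-SH), which satisfies every atom and bond constraint.
So the answer is (D).

D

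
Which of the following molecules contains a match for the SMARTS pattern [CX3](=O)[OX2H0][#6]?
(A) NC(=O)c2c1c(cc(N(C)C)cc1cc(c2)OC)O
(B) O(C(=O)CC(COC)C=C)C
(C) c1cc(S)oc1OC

[CX3](=O)[OX2H0][#6] describes a carbonyl carbon bonded to an oxygen that is itself bonded to carbon (no H on that O) (an ester).
(A) has a primary amide (-C(=O)NH2) but the carbonyl is bonded to N, not to an O-C linkage.
(B) contains a methyl-ester group (-C(=O)OCH3), which satisfies every atom and bond constraint.
(C) has a methoxy ether (-OCH3) but the ether oxygen is not adjacent to a C=O carbon.
So the answer is (B).

B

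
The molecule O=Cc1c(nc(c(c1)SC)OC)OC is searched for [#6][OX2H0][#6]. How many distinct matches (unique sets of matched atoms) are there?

2

[#6][OX2H0][#6] is the SMARTS for an ether: an aliphatic oxygen bridging two carbons with no H on the oxygen.
The molecule carries 2 separate instances of a methoxy ether (-OCH3) meeting every constraint; each maps to a distinct set of atoms, giving 2 matches.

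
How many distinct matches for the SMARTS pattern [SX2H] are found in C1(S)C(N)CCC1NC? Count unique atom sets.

1

[SX2H] is the SMARTS for a thiol: an aliphatic sulfur with two connections, one being H.
Exactly one fragment in the molecule meets all constraints, giving 1 match.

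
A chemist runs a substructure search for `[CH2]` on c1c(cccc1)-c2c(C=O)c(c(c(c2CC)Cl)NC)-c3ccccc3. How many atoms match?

The query [CH2] means: aliphatic carbon with exactly two hydrogens.
Check the 25 heavy atoms by environment: 8× c (aromatic, H0) → no; 1× N (H1) → no; 2× C (H3) → no; 10× c (aromatic, H1) → no; 1× Cl (H0) → no; 1× C (H1) → no; 1× O (H0) → no; 1× C (H2) → match.
That gives 1 matching atom.

1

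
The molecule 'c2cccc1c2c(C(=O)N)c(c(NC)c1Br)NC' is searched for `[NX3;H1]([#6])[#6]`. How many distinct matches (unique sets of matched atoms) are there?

2

[NX3;H1]([#6])[#6] is the SMARTS for a secondary amine: a trivalent nitrogen with one H, bonded to two carbons.
The molecule carries 2 separate instances of an N-methylamino group (-NHCH3) meeting every constraint; each maps to a distinct set of atoms, giving 2 matches.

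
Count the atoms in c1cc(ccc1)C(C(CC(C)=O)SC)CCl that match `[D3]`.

4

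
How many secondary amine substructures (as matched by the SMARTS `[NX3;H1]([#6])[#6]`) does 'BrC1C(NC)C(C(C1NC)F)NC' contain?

3

[NX3;H1]([#6])[#6] is the SMARTS for a secondary amine: a trivalent nitrogen with one H, bonded to two carbons.
The molecule carries 3 separate instances of an N-methylamino group (-NHCH3) meeting every constraint; each maps to a distinct set of atoms, giving 3 matches.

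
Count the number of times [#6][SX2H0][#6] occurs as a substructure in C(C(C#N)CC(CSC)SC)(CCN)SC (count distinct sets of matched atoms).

3

[#6][SX2H0][#6] is the SMARTS for a thioether: an aliphatic sulfur bridging two carbons with no H on the sulfur.
The molecule carries 3 separate instances of a methylthio ether (-SCH3) meeting every constraint; each maps to a distinct set of atoms, giving 3 matches.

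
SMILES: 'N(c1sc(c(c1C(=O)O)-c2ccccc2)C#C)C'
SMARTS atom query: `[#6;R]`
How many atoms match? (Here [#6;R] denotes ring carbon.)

10

The query [#6;R] means: carbon that is part of a ring.
Check the 18 heavy atoms by environment: 1× s (aromatic, in 5-ring) → no; 4× c (aromatic, in 5-ring) → match; 4× C (acyclic) → no; 2× O (acyclic) → no; 6× c (aromatic, in 6-ring) → match; 1× N (acyclic) → no.
Summing the matching environments: 4 + 6 = 10 matching atoms.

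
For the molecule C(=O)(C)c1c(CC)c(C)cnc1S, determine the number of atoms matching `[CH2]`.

1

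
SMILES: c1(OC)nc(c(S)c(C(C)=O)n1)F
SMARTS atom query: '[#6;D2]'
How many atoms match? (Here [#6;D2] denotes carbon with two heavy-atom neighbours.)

The query [#6;D2] means: any carbon bonded to exactly two heavy atoms.
Check the 13 heavy atoms by environment: 2× n (aromatic, D2) → no; 4× c (aromatic, D3) → no; 1× F (D1) → no; 1× C (D3) → no; 1× O (D1) → no; 2× C (D1) → no; 1× S (D1) → no; 1× O (D2) → no.
No environment satisfies the query, so 0 matching atoms.

0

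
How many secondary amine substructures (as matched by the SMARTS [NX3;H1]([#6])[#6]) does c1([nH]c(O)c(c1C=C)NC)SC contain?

1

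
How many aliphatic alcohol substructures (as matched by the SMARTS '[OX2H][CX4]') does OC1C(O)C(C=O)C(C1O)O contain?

4

[OX2H][CX4] is the SMARTS for an aliphatic alcohol: a hydroxyl oxygen bound to an sp3 (X4) carbon.
The molecule carries 4 separate instances of a hydroxyl group (-OH) meeting every constraint; each maps to a distinct set of atoms, giving 4 matches.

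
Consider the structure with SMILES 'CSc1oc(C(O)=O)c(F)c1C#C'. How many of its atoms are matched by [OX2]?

The query [OX2] means: aliphatic oxygen with two total connections — ether, hydroxyl, or ester single-bond O.
Check the 13 heavy atoms by environment: 1× o (aromatic, X2) → no; 4× c (aromatic, X3) → no; 1× C (X3) → no; 1× O (X1) → no; 1× O (X2) → match; 1× S (X2) → no; 1× C (X4) → no; 1× F (X1) → no; 2× C (X2) → no.
That gives 1 matching atom.

1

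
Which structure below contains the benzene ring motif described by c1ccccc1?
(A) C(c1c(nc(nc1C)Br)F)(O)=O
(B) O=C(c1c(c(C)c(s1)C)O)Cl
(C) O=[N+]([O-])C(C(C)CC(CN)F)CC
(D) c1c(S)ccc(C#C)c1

c1ccccc1 describes six aromatic carbons in a ring (a benzene ring).
(A) has a methyl group (-CH3) but no six-membered all-carbon aromatic ring is present.
(B) has a methyl group (-CH3) but no six-membered all-carbon aromatic ring is present.
(C) has a methyl group (-CH3) but no six-membered all-carbon aromatic ring is present.
(D) contains the required atom environment, so the pattern matches.
So the answer is (D).

D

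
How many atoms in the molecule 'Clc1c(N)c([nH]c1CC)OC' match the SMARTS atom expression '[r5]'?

The query [r5] means: r5 matches atoms in a five-membered ring.
Check the 11 heavy atoms by environment: 1× n (aromatic, in 5-ring) → match; 4× c (aromatic, in 5-ring) → match; 1× O (acyclic) → no; 3× C (acyclic) → no; 1× N (acyclic) → no; 1× Cl (acyclic) → no.
Summing the matching environments: 1 + 4 = 5 matching atoms.

5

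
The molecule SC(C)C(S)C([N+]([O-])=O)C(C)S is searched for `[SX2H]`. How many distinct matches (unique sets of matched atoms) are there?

3

[SX2H] is the SMARTS for a thiol: an aliphatic sulfur with two connections, one being H.
The molecule carries 3 separate instances of a thiol (-SH) meeting every constraint; each maps to a distinct set of atoms, giving 3 matches.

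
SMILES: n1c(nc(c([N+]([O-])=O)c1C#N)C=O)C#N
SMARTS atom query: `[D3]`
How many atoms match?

The query [D3] means: atom with exactly three heavy-atom neighbours.
Check the 15 heavy atoms by environment: 2× n (aromatic, D2) → no; 4× c (aromatic, D3) → match; 3× C (D2) → no; 2× N (D1) → no; 2× O (D1) → no; 1× N (charge +1, D3) → match; 1× O (charge -1, D1) → no.
Summing the matching environments: 4 + 1 = 5 matching atoms.

5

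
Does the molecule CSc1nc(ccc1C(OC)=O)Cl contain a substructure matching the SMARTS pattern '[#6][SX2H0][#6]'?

Yes

The pattern [#6][SX2H0][#6] describes an aliphatic sulfur bridging two carbons with no H on the sulfur — a thioether.
The molecule carries a methylthio ether (-SCH3), whose atoms satisfy every constraint of the query, so the pattern matches.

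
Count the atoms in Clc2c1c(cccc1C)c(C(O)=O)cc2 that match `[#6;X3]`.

11

Check the 15 heavy atoms by environment: 10× c (aromatic, X3) → match; 1× C (X3) → match; 1× O (X1) → no; 1× O (X2) → no; 1× C (X4) → no; 1× Cl (X1) → no.
Summing the matching environments: 10 + 1 = 11 matching atoms.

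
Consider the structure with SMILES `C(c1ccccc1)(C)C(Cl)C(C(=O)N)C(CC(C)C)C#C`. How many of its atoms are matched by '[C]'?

12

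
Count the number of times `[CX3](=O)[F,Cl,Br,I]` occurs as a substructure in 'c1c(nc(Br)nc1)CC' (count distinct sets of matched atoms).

0

[CX3](=O)[F,Cl,Br,I] is the SMARTS for an acyl halide: a carbonyl carbon bonded to a halogen.
No fragment in the molecule satisfies every constraint, giving 0 matches.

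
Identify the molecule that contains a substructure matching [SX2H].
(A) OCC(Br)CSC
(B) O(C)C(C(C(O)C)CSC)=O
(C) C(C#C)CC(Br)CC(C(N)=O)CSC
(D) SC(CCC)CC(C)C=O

[SX2H] describes an aliphatic sulfur with two connections, one being H (a thiol).
(A) has a methylthio ether (-SCH3) but the sulfur has H0 (bonded to two carbons), not H1.
(B) has a methylthio ether (-SCH3) but the sulfur has H0 (bonded to two carbons), not H1.
(C) has a methylthio ether (-SCH3) but the sulfur has H0 (bonded to two carbons), not H1.
(D) contains a thiol (-SH), which satisfies every atom and bond constraint.
So the answer is (D).

D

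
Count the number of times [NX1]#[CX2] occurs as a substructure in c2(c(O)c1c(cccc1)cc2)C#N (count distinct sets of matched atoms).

[NX1]#[CX2] is the SMARTS for a nitrile: a nitrogen triple-bonded to a two-connected carbon.
Exactly one fragment in the molecule meets all constraints, giving 1 match.

1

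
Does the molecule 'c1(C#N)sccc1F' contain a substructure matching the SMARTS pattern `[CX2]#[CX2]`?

No

The pattern [CX2]#[CX2] describes a carbon-carbon triple bond — an alkyne.
The closest candidate here is a nitrile (-C#N), but the triple bond is C#N, not C#C. No other fragment satisfies the full query, so there is no match.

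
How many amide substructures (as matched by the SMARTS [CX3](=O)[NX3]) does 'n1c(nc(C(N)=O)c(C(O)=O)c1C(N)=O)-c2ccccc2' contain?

2

[CX3](=O)[NX3] is the SMARTS for an amide: a carbonyl carbon bonded to a trivalent nitrogen.
The molecule carries 2 separate instances of a primary amide (-C(=O)NH2) meeting every constraint; each maps to a distinct set of atoms, giving 2 matches.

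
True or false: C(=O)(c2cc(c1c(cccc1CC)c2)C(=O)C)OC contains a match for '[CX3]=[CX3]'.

The pattern [CX3]=[CX3] describes a non-aromatic C=C double bond between two sp2 carbons — an alkene.
The closest candidate here is an ethyl group (-CH2CH3), but its C-C bond is a single bond between CX4 carbons, not CX3=CX3. No other fragment satisfies the full query, so there is no match.

False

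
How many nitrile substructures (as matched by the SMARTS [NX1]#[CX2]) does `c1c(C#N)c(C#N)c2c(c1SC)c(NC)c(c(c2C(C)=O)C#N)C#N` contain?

[NX1]#[CX2] is the SMARTS for a nitrile: a nitrogen triple-bonded to a two-connected carbon.
The molecule carries 4 separate instances of a nitrile (-C#N) meeting every constraint; each maps to a distinct set of atoms, giving 4 matches.

4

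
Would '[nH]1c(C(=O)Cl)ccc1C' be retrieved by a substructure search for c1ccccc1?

No

The pattern c1ccccc1 describes six aromatic carbons in a ring — a benzene ring.
The closest candidate here is a methyl group (-CH3), but no six-membered all-carbon aromatic ring is present. No other fragment satisfies the full query, so there is no match.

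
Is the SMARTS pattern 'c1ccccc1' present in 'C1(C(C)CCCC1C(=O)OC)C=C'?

The pattern c1ccccc1 describes six aromatic carbons in a ring — a benzene ring.
The closest candidate here is a methyl group (-CH3), but no six-membered all-carbon aromatic ring is present. No other fragment satisfies the full query, so there is no match.

No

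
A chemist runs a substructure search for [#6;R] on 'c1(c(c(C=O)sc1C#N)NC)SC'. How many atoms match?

The query [#6;R] means: carbon that is part of a ring.
Check the 13 heavy atoms by environment: 1× s (aromatic, in 5-ring) → no; 4× c (aromatic, in 5-ring) → match; 4× C (acyclic) → no; 1× O (acyclic) → no; 2× N (acyclic) → no; 1× S (acyclic) → no.
That gives 4 matching atoms.

4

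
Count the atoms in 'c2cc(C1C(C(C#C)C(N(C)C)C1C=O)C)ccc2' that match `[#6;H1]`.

12

The query [#6;H1] means: any carbon bearing exactly one hydrogen.
Check the 19 heavy atoms by environment: 7× C (H1) → match; 3× C (H3) → no; 1× c (aromatic, H0) → no; 5× c (aromatic, H1) → match; 1× N (H0) → no; 1× C (H0) → no; 1× O (H0) → no.
Summing the matching environments: 7 + 5 = 12 matching atoms.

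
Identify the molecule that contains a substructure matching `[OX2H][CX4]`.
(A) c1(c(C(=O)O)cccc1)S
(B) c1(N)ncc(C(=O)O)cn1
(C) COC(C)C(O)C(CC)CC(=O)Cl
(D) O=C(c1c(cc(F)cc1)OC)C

C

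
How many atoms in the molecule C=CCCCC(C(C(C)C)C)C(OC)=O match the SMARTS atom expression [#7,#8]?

2

The query [#7,#8] means: nitrogen or oxygen (comma = OR).
Check the 15 heavy atoms by environment: 13× C → no; 2× O → match.
That gives 2 matching atoms.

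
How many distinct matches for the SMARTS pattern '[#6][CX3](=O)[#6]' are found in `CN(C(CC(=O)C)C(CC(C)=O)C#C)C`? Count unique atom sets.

[#6][CX3](=O)[#6] is the SMARTS for a ketone: a carbonyl carbon (no H) flanked by two carbons.
The molecule carries 2 separate instances of an acetyl/ketone group (-C(=O)CH3) meeting every constraint; each maps to a distinct set of atoms, giving 2 matches.

2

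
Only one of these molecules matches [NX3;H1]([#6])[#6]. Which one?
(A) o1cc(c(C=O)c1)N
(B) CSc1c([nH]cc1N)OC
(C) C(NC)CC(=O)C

C

[NX3;H1]([#6])[#6] describes a trivalent nitrogen with one H, bonded to two carbons (a secondary amine).
(A) has a primary amino group (-NH2) but the nitrogen has H2 and only one carbon neighbour.
(B) has a primary amino group (-NH2) but the nitrogen has H2 and only one carbon neighbour.
(C) contains an N-methylamino group (-NHCH3), which satisfies every atom and bond constraint.
So the answer is (C).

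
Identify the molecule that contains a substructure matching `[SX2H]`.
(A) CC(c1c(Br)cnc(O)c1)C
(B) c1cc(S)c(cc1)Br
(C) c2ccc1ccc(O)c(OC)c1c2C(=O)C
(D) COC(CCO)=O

[SX2H] describes an aliphatic sulfur with two connections, one being H (a thiol).
(A) has a hydroxyl group (-OH) but it is an -OH, not an -SH.
(B) contains a thiol (-SH), which satisfies every atom and bond constraint.
(C) has a hydroxyl group (-OH) but it is an -OH, not an -SH.
(D) has a hydroxyl group (-OH) but it is an -OH, not an -SH.
So the answer is (B).

B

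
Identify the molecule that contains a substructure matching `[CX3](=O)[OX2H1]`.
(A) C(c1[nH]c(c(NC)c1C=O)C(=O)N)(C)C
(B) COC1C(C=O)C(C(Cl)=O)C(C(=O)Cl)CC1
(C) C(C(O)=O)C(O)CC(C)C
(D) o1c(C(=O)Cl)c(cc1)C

C

[CX3](=O)[OX2H1] describes an sp2 carbon double-bonded to O and single-bonded to an -OH oxygen (a carboxylic acid).
(A) has an aldehyde (-CHO) but there is no singly-bonded oxygen on the carbonyl carbon.
(B) has an acyl chloride (-C(=O)Cl) but the carbonyl is bonded to Cl, not to an -OH oxygen.
(C) contains a carboxylic acid group (-C(=O)OH), which satisfies every atom and bond constraint.
(D) has an acyl chloride (-C(=O)Cl) but the carbonyl is bonded to Cl, not to an -OH oxygen.
So the answer is (C).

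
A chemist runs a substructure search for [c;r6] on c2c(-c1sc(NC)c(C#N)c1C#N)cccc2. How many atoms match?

Check the 17 heavy atoms by environment: 1× s (aromatic, in 5-ring) → no; 4× c (aromatic, in 5-ring) → no; 6× c (aromatic, in 6-ring) → match; 3× C (acyclic) → no; 3× N (acyclic) → no.
That gives 6 matching atoms.

6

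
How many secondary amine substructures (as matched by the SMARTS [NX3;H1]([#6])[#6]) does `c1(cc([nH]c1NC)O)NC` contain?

[NX3;H1]([#6])[#6] is the SMARTS for a secondary amine: a trivalent nitrogen with one H, bonded to two carbons.
The molecule carries 2 separate instances of an N-methylamino group (-NHCH3) meeting every constraint; each maps to a distinct set of atoms, giving 2 matches.

2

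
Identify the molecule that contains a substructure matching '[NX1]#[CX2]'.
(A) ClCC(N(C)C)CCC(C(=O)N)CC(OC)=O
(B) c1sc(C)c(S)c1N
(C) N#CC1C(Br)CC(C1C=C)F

C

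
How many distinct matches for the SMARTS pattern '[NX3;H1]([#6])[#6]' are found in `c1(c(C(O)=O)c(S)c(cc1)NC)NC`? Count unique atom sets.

[NX3;H1]([#6])[#6] is the SMARTS for a secondary amine: a trivalent nitrogen with one H, bonded to two carbons.
The molecule carries 2 separate instances of an N-methylamino group (-NHCH3) meeting every constraint; each maps to a distinct set of atoms, giving 2 matches.

2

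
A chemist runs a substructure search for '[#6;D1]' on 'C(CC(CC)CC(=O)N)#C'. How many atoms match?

2

Check the 10 heavy atoms by environment: 4× C (D2) → no; 2× C (D3) → no; 2× C (D1) → match; 1× O (D1) → no; 1× N (D1) → no.
That gives 2 matching atoms.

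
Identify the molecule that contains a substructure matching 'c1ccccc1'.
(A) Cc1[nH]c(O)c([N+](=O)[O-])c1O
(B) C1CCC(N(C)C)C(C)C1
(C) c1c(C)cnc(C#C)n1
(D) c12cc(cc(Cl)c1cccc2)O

c1ccccc1 describes six aromatic carbons in a ring (a benzene ring).
(A) has a methyl group (-CH3) but no six-membered all-carbon aromatic ring is present.
(B) has a methyl group (-CH3) but no six-membered all-carbon aromatic ring is present.
(C) has a methyl group (-CH3) but no six-membered all-carbon aromatic ring is present.
(D) contains the required atom environment, so the pattern matches.
So the answer is (D).

D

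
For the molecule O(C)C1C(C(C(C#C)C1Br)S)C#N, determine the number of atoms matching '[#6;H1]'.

6

The query [#6;H1] means: any carbon bearing exactly one hydrogen.
Check the 13 heavy atoms by environment: 6× C (H1) → match; 2× C (H0) → no; 1× N (H0) → no; 1× Br (H0) → no; 1× S (H1) → no; 1× O (H0) → no; 1× C (H3) → no.
That gives 6 matching atoms.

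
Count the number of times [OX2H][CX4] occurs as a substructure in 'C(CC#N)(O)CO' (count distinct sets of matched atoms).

[OX2H][CX4] is the SMARTS for an aliphatic alcohol: a hydroxyl oxygen bound to an sp3 (X4) carbon.
The molecule carries 2 separate instances of a hydroxyl group (-OH) meeting every constraint; each maps to a distinct set of atoms, giving 2 matches.

2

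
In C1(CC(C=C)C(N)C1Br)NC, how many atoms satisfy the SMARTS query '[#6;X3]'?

The query [#6;X3] means: any carbon (aromatic or not) with three total connections.
Check the 11 heavy atoms by environment: 6× C (X4) → no; 1× Br (X1) → no; 2× N (X3) → no; 2× C (X3) → match.
That gives 2 matching atoms.

2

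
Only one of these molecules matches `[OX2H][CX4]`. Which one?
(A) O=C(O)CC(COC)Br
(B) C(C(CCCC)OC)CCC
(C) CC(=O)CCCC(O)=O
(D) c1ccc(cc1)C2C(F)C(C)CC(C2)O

D

[OX2H][CX4] describes a hydroxyl oxygen bound to an sp3 (X4) carbon (an aliphatic alcohol).
(A) has a methoxy ether (-OCH3) but the oxygen has H0 (ether), not H1.
(B) has a methoxy ether (-OCH3) but the oxygen has H0 (ether), not H1.
(C) has a carboxylic acid group (-C(=O)OH) but the -OH is on a CX3 carbonyl carbon, not a CX4 carbon.
(D) contains a hydroxyl group (-OH), which satisfies every atom and bond constraint.
So the answer is (D).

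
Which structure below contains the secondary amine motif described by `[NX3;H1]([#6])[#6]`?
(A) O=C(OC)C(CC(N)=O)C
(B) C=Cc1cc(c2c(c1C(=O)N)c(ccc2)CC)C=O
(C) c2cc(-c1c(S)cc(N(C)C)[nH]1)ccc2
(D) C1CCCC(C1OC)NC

[NX3;H1]([#6])[#6] describes a trivalent nitrogen with one H, bonded to two carbons (a secondary amine).
(A) has a primary amide (-C(=O)NH2) but the -C(=O)NH2 nitrogen has H2, not H1.
(B) has a primary amide (-C(=O)NH2) but the -C(=O)NH2 nitrogen has H2, not H1.
(C) has a dimethylamino group (-N(CH3)2) but the nitrogen has H0, not H1.
(D) contains an N-methylamino group (-NHCH3), which satisfies every atom and bond constraint.
So the answer is (D).

D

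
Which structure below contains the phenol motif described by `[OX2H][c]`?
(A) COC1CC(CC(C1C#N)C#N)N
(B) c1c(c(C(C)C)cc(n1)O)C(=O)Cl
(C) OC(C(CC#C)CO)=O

B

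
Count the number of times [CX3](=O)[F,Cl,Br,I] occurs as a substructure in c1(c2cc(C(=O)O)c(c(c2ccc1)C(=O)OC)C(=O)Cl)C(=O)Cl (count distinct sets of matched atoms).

[CX3](=O)[F,Cl,Br,I] is the SMARTS for an acyl halide: a carbonyl carbon bonded to a halogen.
The molecule carries 2 separate instances of an acyl chloride (-C(=O)Cl) meeting every constraint; each maps to a distinct set of atoms, giving 2 matches.

2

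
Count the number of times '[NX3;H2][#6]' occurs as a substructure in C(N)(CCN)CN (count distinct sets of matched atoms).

[NX3;H2][#6] is the SMARTS for a primary amine: a trivalent nitrogen with two H attached to carbon.
The molecule carries 3 separate instances of a primary amino group (-NH2) meeting every constraint; each maps to a distinct set of atoms, giving 3 matches.

3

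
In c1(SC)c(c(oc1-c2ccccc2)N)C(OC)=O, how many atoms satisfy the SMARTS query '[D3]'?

Check the 18 heavy atoms by environment: 1× o (aromatic, D2) → no; 5× c (aromatic, D3) → match; 1× S (D2) → no; 2× C (D1) → no; 1× N (D1) → no; 1× C (D3) → match; 1× O (D1) → no; 1× O (D2) → no; 5× c (aromatic, D2) → no.
Summing the matching environments: 5 + 1 = 6 matching atoms.

6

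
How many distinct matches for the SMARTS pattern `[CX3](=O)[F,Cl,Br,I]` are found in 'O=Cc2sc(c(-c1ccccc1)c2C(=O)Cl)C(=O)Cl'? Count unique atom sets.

2

[CX3](=O)[F,Cl,Br,I] is the SMARTS for an acyl halide: a carbonyl carbon bonded to a halogen.
The molecule carries 2 separate instances of an acyl chloride (-C(=O)Cl) meeting every constraint; each maps to a distinct set of atoms, giving 2 matches.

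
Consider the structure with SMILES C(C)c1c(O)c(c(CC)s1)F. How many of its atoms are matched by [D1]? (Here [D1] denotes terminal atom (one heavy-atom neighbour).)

4

The query [D1] means: atom with exactly one heavy-atom neighbour (degree 1).
Check the 11 heavy atoms by environment: 1× s (aromatic, D2) → no; 4× c (aromatic, D3) → no; 2× C (D2) → no; 2× C (D1) → match; 1× O (D1) → match; 1× F (D1) → match.
Summing the matching environments: 2 + 1 + 1 = 4 matching atoms.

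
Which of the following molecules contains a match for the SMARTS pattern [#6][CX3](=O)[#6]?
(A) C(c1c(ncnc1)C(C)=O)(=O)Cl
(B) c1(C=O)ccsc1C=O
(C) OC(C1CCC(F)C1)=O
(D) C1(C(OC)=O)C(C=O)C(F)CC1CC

A

[#6][CX3](=O)[#6] describes a carbonyl carbon (no H) flanked by two carbons (a ketone).
(A) contains an acetyl/ketone group (-C(=O)CH3), which satisfies every atom and bond constraint.
(B) has an aldehyde (-CHO) but the carbonyl carbon has H1, so it is not flanked by two carbons.
(C) has a carboxylic acid group (-C(=O)OH) but one neighbour of the carbonyl carbon is O, not C.
(D) has an aldehyde (-CHO) but the carbonyl carbon has H1, so it is not flanked by two carbons.
So the answer is (A).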